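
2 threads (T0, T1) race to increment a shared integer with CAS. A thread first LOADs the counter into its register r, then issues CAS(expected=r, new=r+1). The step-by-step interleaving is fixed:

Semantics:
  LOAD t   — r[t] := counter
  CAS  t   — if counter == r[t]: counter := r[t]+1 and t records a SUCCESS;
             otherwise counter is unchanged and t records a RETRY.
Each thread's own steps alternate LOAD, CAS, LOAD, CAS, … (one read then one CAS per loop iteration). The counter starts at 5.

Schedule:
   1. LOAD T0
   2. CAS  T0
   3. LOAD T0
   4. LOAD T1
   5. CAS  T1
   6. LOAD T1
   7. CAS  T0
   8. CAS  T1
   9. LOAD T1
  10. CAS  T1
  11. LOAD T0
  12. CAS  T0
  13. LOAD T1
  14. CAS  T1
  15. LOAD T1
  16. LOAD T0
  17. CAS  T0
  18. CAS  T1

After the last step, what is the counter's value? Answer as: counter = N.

counter = 12

1. LOAD T0 → mem=5 r[T0]=5 [LOAD]
2. CAS T0 → mem=6 r[T0]=5 [OK]
3. LOAD T0 → mem=6 r[T0]=6 [LOAD]
4. LOAD T1 → mem=6 r[T1]=6 [LOAD]
5. CAS T1 → mem=7 r[T1]=6 [OK]
6. LOAD T1 → mem=7 r[T1]=7 [LOAD]
7. CAS T0 → mem=7 r[T0]=6 [RETRY]
8. CAS T1 → mem=8 r[T1]=7 [OK]
9. LOAD T1 → mem=8 r[T1]=8 [LOAD]
10. CAS T1 → mem=9 r[T1]=8 [OK]
11. LOAD T0 → mem=9 r[T0]=9 [LOAD]
12. CAS T0 → mem=10 r[T0]=9 [OK]
13. LOAD T1 → mem=10 r[T1]=10 [LOAD]
14. CAS T1 → mem=11 r[T1]=10 [OK]
15. LOAD T1 → mem=11 r[T1]=11 [LOAD]
16. LOAD T0 → mem=11 r[T0]=11 [LOAD]
17. CAS T0 → mem=12 r[T0]=11 [OK]
18. CAS T1 → mem=12 r[T1]=11 [RETRY]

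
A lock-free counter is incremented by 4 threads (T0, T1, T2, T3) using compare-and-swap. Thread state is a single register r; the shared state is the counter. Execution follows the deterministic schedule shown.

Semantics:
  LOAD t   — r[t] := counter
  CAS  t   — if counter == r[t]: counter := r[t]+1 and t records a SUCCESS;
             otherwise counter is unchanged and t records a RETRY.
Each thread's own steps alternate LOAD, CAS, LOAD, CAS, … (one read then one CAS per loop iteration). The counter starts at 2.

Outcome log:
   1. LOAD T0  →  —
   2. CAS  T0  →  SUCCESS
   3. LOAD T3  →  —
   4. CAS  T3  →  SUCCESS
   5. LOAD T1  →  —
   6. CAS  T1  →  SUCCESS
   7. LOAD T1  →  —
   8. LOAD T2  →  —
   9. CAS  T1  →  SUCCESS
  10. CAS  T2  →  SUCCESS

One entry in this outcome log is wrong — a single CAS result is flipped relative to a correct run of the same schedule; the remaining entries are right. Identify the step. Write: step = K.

Reference trace:
   1) LOAD T0:  M=2  r_T0=2
   2) CAS  T0:  M=3  r_T0=2 ✓
   3) LOAD T3:  M=3  r_T3=3
   4) CAS  T3:  M=4  r_T3=3 ✓
   5) LOAD T1:  M=4  r_T1=4
   6) CAS  T1:  M=5  r_T1=4 ✓
   7) LOAD T1:  M=5  r_T1=5
   8) LOAD T2:  M=5  r_T2=5
   9) CAS  T1:  M=6  r_T1=5 ✓
  10) CAS  T2:  M=6  r_T2=5 ✗
Mismatch at 10.

step = 10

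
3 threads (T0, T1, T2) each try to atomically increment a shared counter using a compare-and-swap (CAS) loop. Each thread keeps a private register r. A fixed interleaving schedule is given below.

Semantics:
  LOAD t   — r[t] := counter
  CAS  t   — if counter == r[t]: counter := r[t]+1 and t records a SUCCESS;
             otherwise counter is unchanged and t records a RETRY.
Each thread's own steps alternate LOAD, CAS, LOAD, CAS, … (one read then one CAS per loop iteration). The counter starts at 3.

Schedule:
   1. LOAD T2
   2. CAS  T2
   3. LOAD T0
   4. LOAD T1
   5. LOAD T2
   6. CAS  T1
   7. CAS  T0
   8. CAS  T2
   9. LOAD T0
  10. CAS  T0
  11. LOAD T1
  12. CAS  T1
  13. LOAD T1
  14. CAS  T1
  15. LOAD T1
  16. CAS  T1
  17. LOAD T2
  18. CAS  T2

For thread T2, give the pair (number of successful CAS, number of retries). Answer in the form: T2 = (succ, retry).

1. LOAD T2 → mem=3 r[T2]=3 [LOAD]
2. CAS T2 → mem=4 r[T2]=3 [OK]
3. LOAD T0 → mem=4 r[T0]=4 [LOAD]
4. LOAD T1 → mem=4 r[T1]=4 [LOAD]
5. LOAD T2 → mem=4 r[T2]=4 [LOAD]
6. CAS T1 → mem=5 r[T1]=4 [OK]
7. CAS T0 → mem=5 r[T0]=4 [RETRY]
8. CAS T2 → mem=5 r[T2]=4 [RETRY]
9. LOAD T0 → mem=5 r[T0]=5 [LOAD]
10. CAS T0 → mem=6 r[T0]=5 [OK]
11. LOAD T1 → mem=6 r[T1]=6 [LOAD]
12. CAS T1 → mem=7 r[T1]=6 [OK]
13. LOAD T1 → mem=7 r[T1]=7 [LOAD]
14. CAS T1 → mem=8 r[T1]=7 [OK]
15. LOAD T1 → mem=8 r[T1]=8 [LOAD]
16. CAS T1 → mem=9 r[T1]=8 [OK]
17. LOAD T2 → mem=9 r[T2]=9 [LOAD]
18. CAS T2 → mem=10 r[T2]=9 [OK]

T2 = (2, 1)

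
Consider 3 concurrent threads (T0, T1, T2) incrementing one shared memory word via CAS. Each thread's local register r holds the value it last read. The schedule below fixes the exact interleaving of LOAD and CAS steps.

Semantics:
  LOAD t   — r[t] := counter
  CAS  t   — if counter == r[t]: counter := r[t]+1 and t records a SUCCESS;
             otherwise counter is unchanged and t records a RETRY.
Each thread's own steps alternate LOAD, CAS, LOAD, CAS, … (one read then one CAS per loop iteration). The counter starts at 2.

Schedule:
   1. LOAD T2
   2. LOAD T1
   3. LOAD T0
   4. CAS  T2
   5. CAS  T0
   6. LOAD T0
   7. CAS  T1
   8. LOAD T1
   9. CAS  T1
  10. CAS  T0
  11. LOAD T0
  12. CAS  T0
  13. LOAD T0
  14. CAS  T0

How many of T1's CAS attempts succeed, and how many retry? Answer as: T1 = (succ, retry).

T1 = (1, 1)

   1) LOAD T2:  M=2  r_T2=2
   2) LOAD T1:  M=2  r_T1=2
   3) LOAD T0:  M=2  r_T0=2
   4) CAS  T2:  M=3  r_T2=2 ✓
   5) CAS  T0:  M=3  r_T0=2 ✗
   6) LOAD T0:  M=3  r_T0=3
   7) CAS  T1:  M=3  r_T1=2 ✗
   8) LOAD T1:  M=3  r_T1=3
   9) CAS  T1:  M=4  r_T1=3 ✓
  10) CAS  T0:  M=4  r_T0=3 ✗
  11) LOAD T0:  M=4  r_T0=4
  12) CAS  T0:  M=5  r_T0=4 ✓
  13) LOAD T0:  M=5  r_T0=5
  14) CAS  T0:  M=6  r_T0=5 ✓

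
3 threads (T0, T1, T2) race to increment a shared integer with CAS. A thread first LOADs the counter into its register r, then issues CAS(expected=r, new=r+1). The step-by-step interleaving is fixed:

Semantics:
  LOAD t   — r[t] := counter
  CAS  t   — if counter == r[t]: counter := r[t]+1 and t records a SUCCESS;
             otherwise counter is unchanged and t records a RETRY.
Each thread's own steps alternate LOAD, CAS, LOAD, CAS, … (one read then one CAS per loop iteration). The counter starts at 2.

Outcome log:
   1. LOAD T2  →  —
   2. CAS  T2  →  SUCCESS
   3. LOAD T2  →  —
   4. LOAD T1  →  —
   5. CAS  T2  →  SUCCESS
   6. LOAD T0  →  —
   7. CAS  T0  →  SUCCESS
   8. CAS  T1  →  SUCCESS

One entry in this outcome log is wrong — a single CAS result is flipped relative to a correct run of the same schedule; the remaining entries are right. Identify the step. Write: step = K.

step = 8

Correct run:
[1] T2.load  rd  (counter 2, T2.r 2)
[2] T2.cas  hit  (counter 3, T2.r 2)
[3] T2.load  rd  (counter 3, T2.r 3)
[4] T1.load  rd  (counter 3, T1.r 3)
[5] T2.cas  hit  (counter 4, T2.r 3)
[6] T0.load  rd  (counter 4, T0.r 4)
[7] T0.cas  hit  (counter 5, T0.r 4)
[8] T1.cas  miss  (counter 5, T1.r 3)
Log disagrees first at step 8.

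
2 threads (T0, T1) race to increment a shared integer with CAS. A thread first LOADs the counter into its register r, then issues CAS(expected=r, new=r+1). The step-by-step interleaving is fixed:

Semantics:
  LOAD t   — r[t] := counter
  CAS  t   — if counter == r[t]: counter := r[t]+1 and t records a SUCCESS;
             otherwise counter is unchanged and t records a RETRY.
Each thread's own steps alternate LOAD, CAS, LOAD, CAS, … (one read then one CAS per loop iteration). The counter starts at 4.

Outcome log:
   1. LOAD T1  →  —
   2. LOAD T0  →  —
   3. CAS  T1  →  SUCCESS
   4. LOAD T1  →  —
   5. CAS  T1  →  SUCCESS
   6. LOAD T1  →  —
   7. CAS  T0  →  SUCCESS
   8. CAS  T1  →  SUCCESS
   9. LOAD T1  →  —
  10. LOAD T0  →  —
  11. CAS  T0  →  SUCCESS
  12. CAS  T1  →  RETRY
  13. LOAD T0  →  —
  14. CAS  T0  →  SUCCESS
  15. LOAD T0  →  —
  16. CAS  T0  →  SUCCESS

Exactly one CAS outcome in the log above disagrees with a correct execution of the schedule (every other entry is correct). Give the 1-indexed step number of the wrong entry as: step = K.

Re-executing:
[1] T1.load  rd  (counter 4, T1.r 4)
[2] T0.load  rd  (counter 4, T0.r 4)
[3] T1.cas  hit  (counter 5, T1.r 4)
[4] T1.load  rd  (counter 5, T1.r 5)
[5] T1.cas  hit  (counter 6, T1.r 5)
[6] T1.load  rd  (counter 6, T1.r 6)
[7] T0.cas  miss  (counter 6, T0.r 4)
[8] T1.cas  hit  (counter 7, T1.r 6)
[9] T1.load  rd  (counter 7, T1.r 7)
[10] T0.load  rd  (counter 7, T0.r 7)
[11] T0.cas  hit  (counter 8, T0.r 7)
[12] T1.cas  miss  (counter 8, T1.r 7)
[13] T0.load  rd  (counter 8, T0.r 8)
[14] T0.cas  hit  (counter 9, T0.r 8)
[15] T0.load  rd  (counter 9, T0.r 9)
[16] T0.cas  hit  (counter 10, T0.r 9)
Log disagrees first at step 7.

step = 7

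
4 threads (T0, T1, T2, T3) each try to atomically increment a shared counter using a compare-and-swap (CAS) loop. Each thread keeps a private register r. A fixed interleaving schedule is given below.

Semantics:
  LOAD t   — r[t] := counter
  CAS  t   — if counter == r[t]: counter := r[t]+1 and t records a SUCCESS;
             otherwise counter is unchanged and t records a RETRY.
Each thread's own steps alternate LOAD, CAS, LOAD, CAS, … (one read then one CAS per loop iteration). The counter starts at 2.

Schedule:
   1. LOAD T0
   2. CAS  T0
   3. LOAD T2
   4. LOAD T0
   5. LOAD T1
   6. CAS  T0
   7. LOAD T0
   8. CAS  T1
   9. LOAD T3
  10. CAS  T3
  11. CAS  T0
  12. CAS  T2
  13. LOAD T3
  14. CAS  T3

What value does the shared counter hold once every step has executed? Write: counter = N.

counter = 6

step 1: T0 LOAD ⇒ load; ctr=2 reg=2
step 2: T0 CAS ⇒ ok; ctr=3 reg=2
step 3: T2 LOAD ⇒ load; ctr=3 reg=3
step 4: T0 LOAD ⇒ load; ctr=3 reg=3
step 5: T1 LOAD ⇒ load; ctr=3 reg=3
step 6: T0 CAS ⇒ ok; ctr=4 reg=3
step 7: T0 LOAD ⇒ load; ctr=4 reg=4
step 8: T1 CAS ⇒ retry; ctr=4 reg=3
step 9: T3 LOAD ⇒ load; ctr=4 reg=4
step 10: T3 CAS ⇒ ok; ctr=5 reg=4
step 11: T0 CAS ⇒ retry; ctr=5 reg=4
step 12: T2 CAS ⇒ retry; ctr=5 reg=3
step 13: T3 LOAD ⇒ load; ctr=5 reg=5
step 14: T3 CAS ⇒ ok; ctr=6 reg=5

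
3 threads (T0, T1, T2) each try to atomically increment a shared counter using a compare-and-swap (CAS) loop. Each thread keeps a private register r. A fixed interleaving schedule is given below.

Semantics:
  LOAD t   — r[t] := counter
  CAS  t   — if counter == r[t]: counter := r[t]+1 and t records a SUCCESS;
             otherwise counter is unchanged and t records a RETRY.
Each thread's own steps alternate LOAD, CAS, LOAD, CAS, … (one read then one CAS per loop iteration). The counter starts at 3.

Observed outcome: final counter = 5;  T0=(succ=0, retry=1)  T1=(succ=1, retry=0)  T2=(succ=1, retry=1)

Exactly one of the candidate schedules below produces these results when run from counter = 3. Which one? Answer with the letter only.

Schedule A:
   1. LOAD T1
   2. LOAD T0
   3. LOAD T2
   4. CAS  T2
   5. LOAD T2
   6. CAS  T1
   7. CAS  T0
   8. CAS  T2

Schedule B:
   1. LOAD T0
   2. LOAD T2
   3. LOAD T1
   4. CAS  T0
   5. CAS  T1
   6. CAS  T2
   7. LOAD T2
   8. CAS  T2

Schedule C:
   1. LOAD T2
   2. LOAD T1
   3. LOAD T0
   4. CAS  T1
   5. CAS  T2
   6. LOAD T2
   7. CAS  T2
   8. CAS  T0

Simulating candidate C:
   1) LOAD T2:  M=3  r_T2=3
   2) LOAD T1:  M=3  r_T1=3
   3) LOAD T0:  M=3  r_T0=3
   4) CAS  T1:  M=4  r_T1=3 ✓
   5) CAS  T2:  M=4  r_T2=3 ✗
   6) LOAD T2:  M=4  r_T2=4
   7) CAS  T2:  M=5  r_T2=4 ✓
   8) CAS  T0:  M=5  r_T0=3 ✗

C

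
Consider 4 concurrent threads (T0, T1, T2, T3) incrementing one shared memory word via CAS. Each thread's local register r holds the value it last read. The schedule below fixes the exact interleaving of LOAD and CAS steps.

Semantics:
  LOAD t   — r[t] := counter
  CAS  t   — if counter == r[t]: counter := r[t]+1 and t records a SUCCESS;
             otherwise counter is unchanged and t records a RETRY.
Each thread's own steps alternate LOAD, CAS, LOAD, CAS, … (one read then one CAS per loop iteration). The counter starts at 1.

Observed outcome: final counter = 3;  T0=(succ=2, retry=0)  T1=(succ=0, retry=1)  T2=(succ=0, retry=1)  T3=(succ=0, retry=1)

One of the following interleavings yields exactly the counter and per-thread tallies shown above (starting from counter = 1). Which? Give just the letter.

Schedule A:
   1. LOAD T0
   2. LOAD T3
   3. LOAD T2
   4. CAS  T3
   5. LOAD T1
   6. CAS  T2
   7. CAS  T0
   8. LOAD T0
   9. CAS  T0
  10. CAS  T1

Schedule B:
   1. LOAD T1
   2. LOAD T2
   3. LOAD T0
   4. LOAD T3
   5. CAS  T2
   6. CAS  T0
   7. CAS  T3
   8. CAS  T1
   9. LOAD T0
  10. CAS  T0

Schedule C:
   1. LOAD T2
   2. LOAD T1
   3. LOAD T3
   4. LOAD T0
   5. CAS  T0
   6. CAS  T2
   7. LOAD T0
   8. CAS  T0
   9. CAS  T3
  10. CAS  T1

Simulating candidate C:
[1] T2.load  rd  (counter 1, T2.r 1)
[2] T1.load  rd  (counter 1, T1.r 1)
[3] T3.load  rd  (counter 1, T3.r 1)
[4] T0.load  rd  (counter 1, T0.r 1)
[5] T0.cas  hit  (counter 2, T0.r 1)
[6] T2.cas  miss  (counter 2, T2.r 1)
[7] T0.load  rd  (counter 2, T0.r 2)
[8] T0.cas  hit  (counter 3, T0.r 2)
[9] T3.cas  miss  (counter 3, T3.r 1)
[10] T1.cas  miss  (counter 3, T1.r 1)

C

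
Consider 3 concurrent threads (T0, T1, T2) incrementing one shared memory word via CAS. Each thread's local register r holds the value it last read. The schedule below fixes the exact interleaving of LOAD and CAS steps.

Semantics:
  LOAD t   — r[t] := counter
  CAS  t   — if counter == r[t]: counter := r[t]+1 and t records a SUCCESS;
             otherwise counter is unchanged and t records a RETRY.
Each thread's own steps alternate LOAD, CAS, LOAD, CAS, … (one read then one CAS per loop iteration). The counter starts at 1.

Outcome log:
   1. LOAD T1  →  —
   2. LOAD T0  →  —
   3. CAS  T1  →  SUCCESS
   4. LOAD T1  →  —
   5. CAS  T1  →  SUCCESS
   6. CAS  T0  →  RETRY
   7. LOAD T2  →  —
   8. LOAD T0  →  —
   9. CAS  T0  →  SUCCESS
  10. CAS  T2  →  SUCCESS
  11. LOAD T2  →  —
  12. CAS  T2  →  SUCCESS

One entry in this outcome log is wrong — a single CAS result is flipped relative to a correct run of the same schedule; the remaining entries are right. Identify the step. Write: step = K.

step = 10

Reference trace:
1. LOAD T1 → mem=1 r[T1]=1 [LOAD]
2. LOAD T0 → mem=1 r[T0]=1 [LOAD]
3. CAS T1 → mem=2 r[T1]=1 [OK]
4. LOAD T1 → mem=2 r[T1]=2 [LOAD]
5. CAS T1 → mem=3 r[T1]=2 [OK]
6. CAS T0 → mem=3 r[T0]=1 [RETRY]
7. LOAD T2 → mem=3 r[T2]=3 [LOAD]
8. LOAD T0 → mem=3 r[T0]=3 [LOAD]
9. CAS T0 → mem=4 r[T0]=3 [OK]
10. CAS T2 → mem=4 r[T2]=3 [RETRY]
11. LOAD T2 → mem=4 r[T2]=4 [LOAD]
12. CAS T2 → mem=5 r[T2]=4 [OK]
Mismatch at 10.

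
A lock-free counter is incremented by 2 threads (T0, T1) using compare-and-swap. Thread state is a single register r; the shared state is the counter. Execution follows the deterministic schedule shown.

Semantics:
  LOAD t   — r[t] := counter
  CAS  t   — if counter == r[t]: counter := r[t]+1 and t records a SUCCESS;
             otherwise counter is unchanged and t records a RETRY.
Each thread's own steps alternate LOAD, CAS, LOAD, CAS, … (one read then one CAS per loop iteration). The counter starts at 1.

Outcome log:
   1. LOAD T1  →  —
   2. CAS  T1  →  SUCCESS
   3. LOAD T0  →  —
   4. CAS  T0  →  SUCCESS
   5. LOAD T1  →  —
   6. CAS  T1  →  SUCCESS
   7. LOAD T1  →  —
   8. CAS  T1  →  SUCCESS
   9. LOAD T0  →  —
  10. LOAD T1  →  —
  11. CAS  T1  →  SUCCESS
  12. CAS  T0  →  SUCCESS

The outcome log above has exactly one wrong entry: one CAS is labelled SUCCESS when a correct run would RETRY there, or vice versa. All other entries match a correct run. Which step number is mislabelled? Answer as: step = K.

Correct run:
#1 T1 reads 1
#2 T1 CAS(1→2) writes; counter now 2
#3 T0 reads 2
#4 T0 CAS(2→3) writes; counter now 3
#5 T1 reads 3
#6 T1 CAS(3→4) writes; counter now 4
#7 T1 reads 4
#8 T1 CAS(4→5) writes; counter now 5
#9 T0 reads 5
#10 T1 reads 5
#11 T1 CAS(5→6) writes; counter now 6
#12 T0 CAS(5→6) fails; counter now 6
Mismatch at 12.

step = 12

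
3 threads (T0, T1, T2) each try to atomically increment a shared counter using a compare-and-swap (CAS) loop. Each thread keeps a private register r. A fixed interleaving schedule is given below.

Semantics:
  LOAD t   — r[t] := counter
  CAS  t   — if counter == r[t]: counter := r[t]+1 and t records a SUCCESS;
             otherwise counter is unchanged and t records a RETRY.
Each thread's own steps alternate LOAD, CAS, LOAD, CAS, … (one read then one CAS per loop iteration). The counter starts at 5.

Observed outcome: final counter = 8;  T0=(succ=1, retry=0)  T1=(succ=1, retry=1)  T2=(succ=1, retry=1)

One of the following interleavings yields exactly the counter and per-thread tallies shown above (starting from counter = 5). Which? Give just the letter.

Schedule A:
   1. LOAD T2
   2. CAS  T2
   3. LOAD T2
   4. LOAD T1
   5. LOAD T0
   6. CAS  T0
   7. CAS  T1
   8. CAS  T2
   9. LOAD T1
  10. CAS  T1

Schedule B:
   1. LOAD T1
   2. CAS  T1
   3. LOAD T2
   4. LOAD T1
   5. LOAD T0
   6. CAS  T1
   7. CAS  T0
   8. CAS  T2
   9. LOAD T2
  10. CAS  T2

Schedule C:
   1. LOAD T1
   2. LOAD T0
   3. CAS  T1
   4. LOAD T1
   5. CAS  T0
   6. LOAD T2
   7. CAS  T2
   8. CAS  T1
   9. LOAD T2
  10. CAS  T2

A

Simulating candidate A:
[1] T2.load  rd  (counter 5, T2.r 5)
[2] T2.cas  hit  (counter 6, T2.r 5)
[3] T2.load  rd  (counter 6, T2.r 6)
[4] T1.load  rd  (counter 6, T1.r 6)
[5] T0.load  rd  (counter 6, T0.r 6)
[6] T0.cas  hit  (counter 7, T0.r 6)
[7] T1.cas  miss  (counter 7, T1.r 6)
[8] T2.cas  miss  (counter 7, T2.r 6)
[9] T1.load  rd  (counter 7, T1.r 7)
[10] T1.cas  hit  (counter 8, T1.r 7)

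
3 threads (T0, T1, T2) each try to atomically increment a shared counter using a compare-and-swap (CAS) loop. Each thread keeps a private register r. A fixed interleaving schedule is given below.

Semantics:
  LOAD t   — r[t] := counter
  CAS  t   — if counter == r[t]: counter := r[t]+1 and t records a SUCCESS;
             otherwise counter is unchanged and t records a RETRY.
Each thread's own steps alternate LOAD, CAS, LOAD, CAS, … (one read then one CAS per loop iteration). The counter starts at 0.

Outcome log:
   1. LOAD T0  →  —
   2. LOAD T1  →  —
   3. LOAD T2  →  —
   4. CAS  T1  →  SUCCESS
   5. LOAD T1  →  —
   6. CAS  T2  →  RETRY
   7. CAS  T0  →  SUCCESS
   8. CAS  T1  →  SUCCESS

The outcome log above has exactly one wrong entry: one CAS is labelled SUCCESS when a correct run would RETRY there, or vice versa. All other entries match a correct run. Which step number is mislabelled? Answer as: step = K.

step = 7

Correct run:
1. LOAD T0 → mem=0 r[T0]=0 [LOAD]
2. LOAD T1 → mem=0 r[T1]=0 [LOAD]
3. LOAD T2 → mem=0 r[T2]=0 [LOAD]
4. CAS T1 → mem=1 r[T1]=0 [OK]
5. LOAD T1 → mem=1 r[T1]=1 [LOAD]
6. CAS T2 → mem=1 r[T2]=0 [RETRY]
7. CAS T0 → mem=1 r[T0]=0 [RETRY]
8. CAS T1 → mem=2 r[T1]=1 [OK]
Log disagrees first at step 7.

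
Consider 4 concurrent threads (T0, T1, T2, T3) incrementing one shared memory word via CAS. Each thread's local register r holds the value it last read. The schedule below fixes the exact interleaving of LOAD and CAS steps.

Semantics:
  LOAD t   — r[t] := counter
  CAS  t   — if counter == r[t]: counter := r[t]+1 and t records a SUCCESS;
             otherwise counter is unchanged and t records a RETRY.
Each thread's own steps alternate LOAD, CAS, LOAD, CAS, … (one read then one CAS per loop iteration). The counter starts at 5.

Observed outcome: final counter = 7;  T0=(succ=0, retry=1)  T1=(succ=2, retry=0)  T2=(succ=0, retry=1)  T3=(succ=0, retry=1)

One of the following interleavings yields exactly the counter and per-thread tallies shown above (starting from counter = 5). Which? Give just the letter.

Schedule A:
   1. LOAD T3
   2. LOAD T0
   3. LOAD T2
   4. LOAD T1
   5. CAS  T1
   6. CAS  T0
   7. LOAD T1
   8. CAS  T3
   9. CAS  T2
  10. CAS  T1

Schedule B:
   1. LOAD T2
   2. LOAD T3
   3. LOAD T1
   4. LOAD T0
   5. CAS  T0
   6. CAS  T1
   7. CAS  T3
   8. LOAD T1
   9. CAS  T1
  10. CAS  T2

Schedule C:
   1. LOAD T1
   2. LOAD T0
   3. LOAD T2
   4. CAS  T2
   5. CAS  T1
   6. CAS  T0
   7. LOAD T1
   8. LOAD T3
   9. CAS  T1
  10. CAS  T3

Simulating candidate A:
step 1: T3 LOAD ⇒ load; ctr=5 reg=5
step 2: T0 LOAD ⇒ load; ctr=5 reg=5
step 3: T2 LOAD ⇒ load; ctr=5 reg=5
step 4: T1 LOAD ⇒ load; ctr=5 reg=5
step 5: T1 CAS ⇒ ok; ctr=6 reg=5
step 6: T0 CAS ⇒ retry; ctr=6 reg=5
step 7: T1 LOAD ⇒ load; ctr=6 reg=6
step 8: T3 CAS ⇒ retry; ctr=6 reg=5
step 9: T2 CAS ⇒ retry; ctr=6 reg=5
step 10: T1 CAS ⇒ ok; ctr=7 reg=6

A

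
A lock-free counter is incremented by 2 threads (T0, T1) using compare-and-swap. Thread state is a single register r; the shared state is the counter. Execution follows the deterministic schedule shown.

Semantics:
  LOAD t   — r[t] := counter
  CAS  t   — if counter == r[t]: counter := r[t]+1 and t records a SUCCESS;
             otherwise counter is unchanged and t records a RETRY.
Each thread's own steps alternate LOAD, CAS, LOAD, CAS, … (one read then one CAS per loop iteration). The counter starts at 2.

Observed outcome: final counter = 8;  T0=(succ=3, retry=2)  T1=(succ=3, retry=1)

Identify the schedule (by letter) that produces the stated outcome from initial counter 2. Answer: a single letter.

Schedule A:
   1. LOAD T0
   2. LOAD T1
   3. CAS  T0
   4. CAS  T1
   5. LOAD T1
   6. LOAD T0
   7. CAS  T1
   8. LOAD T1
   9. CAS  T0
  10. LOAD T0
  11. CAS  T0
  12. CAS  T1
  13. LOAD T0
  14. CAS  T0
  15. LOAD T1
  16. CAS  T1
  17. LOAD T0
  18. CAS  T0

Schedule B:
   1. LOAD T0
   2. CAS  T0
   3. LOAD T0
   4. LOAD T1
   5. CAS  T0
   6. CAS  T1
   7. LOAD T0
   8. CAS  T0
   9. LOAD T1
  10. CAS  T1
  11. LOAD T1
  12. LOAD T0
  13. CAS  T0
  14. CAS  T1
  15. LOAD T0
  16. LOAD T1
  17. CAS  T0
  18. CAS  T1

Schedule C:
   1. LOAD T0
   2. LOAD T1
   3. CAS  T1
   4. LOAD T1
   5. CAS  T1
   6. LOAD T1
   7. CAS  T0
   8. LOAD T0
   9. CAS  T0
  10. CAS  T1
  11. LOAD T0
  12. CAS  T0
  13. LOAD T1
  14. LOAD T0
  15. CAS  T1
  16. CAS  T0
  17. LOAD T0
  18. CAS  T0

C

Tracing schedule C:
1. LOAD T0 → mem=2 r[T0]=2 [LOAD]
2. LOAD T1 → mem=2 r[T1]=2 [LOAD]
3. CAS T1 → mem=3 r[T1]=2 [OK]
4. LOAD T1 → mem=3 r[T1]=3 [LOAD]
5. CAS T1 → mem=4 r[T1]=3 [OK]
6. LOAD T1 → mem=4 r[T1]=4 [LOAD]
7. CAS T0 → mem=4 r[T0]=2 [RETRY]
8. LOAD T0 → mem=4 r[T0]=4 [LOAD]
9. CAS T0 → mem=5 r[T0]=4 [OK]
10. CAS T1 → mem=5 r[T1]=4 [RETRY]
11. LOAD T0 → mem=5 r[T0]=5 [LOAD]
12. CAS T0 → mem=6 r[T0]=5 [OK]
13. LOAD T1 → mem=6 r[T1]=6 [LOAD]
14. LOAD T0 → mem=6 r[T0]=6 [LOAD]
15. CAS T1 → mem=7 r[T1]=6 [OK]
16. CAS T0 → mem=7 r[T0]=6 [RETRY]
17. LOAD T0 → mem=7 r[T0]=7 [LOAD]
18. CAS T0 → mem=8 r[T0]=7 [OK]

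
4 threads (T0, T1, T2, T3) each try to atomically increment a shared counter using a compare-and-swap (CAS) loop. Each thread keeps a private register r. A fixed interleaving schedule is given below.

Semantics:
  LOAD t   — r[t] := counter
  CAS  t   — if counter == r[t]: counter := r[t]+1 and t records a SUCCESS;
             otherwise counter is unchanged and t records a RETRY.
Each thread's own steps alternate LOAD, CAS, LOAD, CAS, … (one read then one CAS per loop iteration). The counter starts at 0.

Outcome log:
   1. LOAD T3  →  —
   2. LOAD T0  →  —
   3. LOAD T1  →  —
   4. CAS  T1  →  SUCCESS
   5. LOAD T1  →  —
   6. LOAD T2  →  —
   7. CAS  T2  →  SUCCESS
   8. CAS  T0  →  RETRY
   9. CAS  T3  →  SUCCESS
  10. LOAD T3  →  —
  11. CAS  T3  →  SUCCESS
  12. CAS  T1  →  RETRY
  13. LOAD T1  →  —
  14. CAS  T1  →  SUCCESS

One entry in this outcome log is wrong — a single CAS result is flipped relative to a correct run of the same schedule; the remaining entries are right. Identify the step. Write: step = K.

Correct run:
step 1: T3 LOAD ⇒ load; ctr=0 reg=0
step 2: T0 LOAD ⇒ load; ctr=0 reg=0
step 3: T1 LOAD ⇒ load; ctr=0 reg=0
step 4: T1 CAS ⇒ ok; ctr=1 reg=0
step 5: T1 LOAD ⇒ load; ctr=1 reg=1
step 6: T2 LOAD ⇒ load; ctr=1 reg=1
step 7: T2 CAS ⇒ ok; ctr=2 reg=1
step 8: T0 CAS ⇒ retry; ctr=2 reg=0
step 9: T3 CAS ⇒ retry; ctr=2 reg=0
step 10: T3 LOAD ⇒ load; ctr=2 reg=2
step 11: T3 CAS ⇒ ok; ctr=3 reg=2
step 12: T1 CAS ⇒ retry; ctr=3 reg=1
step 13: T1 LOAD ⇒ load; ctr=3 reg=3
step 14: T1 CAS ⇒ ok; ctr=4 reg=3
Mismatch at 9.

step = 9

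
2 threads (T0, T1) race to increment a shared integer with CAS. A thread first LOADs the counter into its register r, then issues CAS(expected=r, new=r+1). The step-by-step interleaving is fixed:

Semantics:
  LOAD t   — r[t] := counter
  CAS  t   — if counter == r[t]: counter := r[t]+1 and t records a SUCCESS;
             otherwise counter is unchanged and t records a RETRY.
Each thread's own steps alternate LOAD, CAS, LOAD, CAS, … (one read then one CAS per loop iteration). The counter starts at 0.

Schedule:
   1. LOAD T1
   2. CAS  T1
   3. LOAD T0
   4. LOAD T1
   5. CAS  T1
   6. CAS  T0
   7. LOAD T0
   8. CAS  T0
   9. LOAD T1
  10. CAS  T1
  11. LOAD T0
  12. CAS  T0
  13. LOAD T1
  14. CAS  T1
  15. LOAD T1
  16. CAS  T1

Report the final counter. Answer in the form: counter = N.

T1 LOAD — after: cnt=0, r=0 — load
T1 CAS — after: cnt=1, r=0 — ok
T0 LOAD — after: cnt=1, r=1 — load
T1 LOAD — after: cnt=1, r=1 — load
T1 CAS — after: cnt=2, r=1 — ok
T0 CAS — after: cnt=2, r=1 — retry
T0 LOAD — after: cnt=2, r=2 — load
T0 CAS — after: cnt=3, r=2 — ok
T1 LOAD — after: cnt=3, r=3 — load
T1 CAS — after: cnt=4, r=3 — ok
T0 LOAD — after: cnt=4, r=4 — load
T0 CAS — after: cnt=5, r=4 — ok
T1 LOAD — after: cnt=5, r=5 — load
T1 CAS — after: cnt=6, r=5 — ok
T1 LOAD — after: cnt=6, r=6 — load
T1 CAS — after: cnt=7, r=6 — ok

counter = 7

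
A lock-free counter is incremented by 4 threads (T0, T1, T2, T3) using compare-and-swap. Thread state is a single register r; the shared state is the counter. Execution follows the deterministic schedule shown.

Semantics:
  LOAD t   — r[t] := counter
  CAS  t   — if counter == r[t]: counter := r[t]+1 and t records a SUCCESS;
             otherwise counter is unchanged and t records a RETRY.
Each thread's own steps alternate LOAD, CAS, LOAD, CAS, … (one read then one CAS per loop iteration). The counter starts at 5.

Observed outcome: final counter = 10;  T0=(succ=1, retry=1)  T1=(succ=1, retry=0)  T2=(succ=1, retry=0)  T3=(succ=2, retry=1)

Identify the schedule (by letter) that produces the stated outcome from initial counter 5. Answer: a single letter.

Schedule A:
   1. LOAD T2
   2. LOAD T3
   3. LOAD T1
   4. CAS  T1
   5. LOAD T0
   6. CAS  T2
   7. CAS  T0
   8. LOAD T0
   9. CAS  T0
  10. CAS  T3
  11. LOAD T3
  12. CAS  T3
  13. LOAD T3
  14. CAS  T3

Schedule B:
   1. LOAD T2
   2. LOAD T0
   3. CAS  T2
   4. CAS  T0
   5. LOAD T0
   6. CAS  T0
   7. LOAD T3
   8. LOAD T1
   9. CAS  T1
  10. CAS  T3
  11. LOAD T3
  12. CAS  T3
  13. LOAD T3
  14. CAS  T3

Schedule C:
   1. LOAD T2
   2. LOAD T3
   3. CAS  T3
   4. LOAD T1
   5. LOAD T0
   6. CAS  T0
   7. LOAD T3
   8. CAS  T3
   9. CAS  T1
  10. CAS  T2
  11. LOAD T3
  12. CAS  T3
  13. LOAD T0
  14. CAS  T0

B

Tracing schedule B:
step 1: T2 LOAD ⇒ load; ctr=5 reg=5
step 2: T0 LOAD ⇒ load; ctr=5 reg=5
step 3: T2 CAS ⇒ ok; ctr=6 reg=5
step 4: T0 CAS ⇒ retry; ctr=6 reg=5
step 5: T0 LOAD ⇒ load; ctr=6 reg=6
step 6: T0 CAS ⇒ ok; ctr=7 reg=6
step 7: T3 LOAD ⇒ load; ctr=7 reg=7
step 8: T1 LOAD ⇒ load; ctr=7 reg=7
step 9: T1 CAS ⇒ ok; ctr=8 reg=7
step 10: T3 CAS ⇒ retry; ctr=8 reg=7
step 11: T3 LOAD ⇒ load; ctr=8 reg=8
step 12: T3 CAS ⇒ ok; ctr=9 reg=8
step 13: T3 LOAD ⇒ load; ctr=9 reg=9
step 14: T3 CAS ⇒ ok; ctr=10 reg=9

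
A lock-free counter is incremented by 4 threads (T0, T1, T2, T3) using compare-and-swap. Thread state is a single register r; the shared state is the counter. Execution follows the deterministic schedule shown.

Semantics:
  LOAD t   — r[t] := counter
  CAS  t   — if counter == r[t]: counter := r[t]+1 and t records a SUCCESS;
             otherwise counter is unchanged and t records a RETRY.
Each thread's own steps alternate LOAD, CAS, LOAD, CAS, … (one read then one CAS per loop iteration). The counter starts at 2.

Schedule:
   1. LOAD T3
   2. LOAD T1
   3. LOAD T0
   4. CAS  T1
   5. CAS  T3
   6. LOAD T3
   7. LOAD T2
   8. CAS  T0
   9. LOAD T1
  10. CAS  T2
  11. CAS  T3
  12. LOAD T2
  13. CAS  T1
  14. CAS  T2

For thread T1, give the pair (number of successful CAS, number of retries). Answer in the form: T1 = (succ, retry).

1. LOAD T3 → mem=2 r[T3]=2 [LOAD]
2. LOAD T1 → mem=2 r[T1]=2 [LOAD]
3. LOAD T0 → mem=2 r[T0]=2 [LOAD]
4. CAS T1 → mem=3 r[T1]=2 [OK]
5. CAS T3 → mem=3 r[T3]=2 [RETRY]
6. LOAD T3 → mem=3 r[T3]=3 [LOAD]
7. LOAD T2 → mem=3 r[T2]=3 [LOAD]
8. CAS T0 → mem=3 r[T0]=2 [RETRY]
9. LOAD T1 → mem=3 r[T1]=3 [LOAD]
10. CAS T2 → mem=4 r[T2]=3 [OK]
11. CAS T3 → mem=4 r[T3]=3 [RETRY]
12. LOAD T2 → mem=4 r[T2]=4 [LOAD]
13. CAS T1 → mem=4 r[T1]=3 [RETRY]
14. CAS T2 → mem=5 r[T2]=4 [OK]

T1 = (1, 1)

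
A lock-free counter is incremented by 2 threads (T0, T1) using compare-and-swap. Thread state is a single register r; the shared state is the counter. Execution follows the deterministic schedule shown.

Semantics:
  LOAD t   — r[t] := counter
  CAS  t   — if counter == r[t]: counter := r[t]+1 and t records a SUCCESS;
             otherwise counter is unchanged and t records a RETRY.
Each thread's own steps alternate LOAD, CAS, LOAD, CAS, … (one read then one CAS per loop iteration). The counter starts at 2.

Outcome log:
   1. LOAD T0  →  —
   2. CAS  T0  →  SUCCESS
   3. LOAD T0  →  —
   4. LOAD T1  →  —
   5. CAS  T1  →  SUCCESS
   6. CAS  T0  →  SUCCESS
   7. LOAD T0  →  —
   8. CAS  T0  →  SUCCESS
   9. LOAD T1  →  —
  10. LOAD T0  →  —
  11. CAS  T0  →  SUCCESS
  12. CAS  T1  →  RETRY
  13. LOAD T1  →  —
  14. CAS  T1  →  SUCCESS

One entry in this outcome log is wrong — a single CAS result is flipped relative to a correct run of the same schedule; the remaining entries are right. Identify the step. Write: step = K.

Re-executing:
#1 T0 reads 2
#2 T0 CAS(2→3) writes; counter now 3
#3 T0 reads 3
#4 T1 reads 3
#5 T1 CAS(3→4) writes; counter now 4
#6 T0 CAS(3→4) fails; counter now 4
#7 T0 reads 4
#8 T0 CAS(4→5) writes; counter now 5
#9 T1 reads 5
#10 T0 reads 5
#11 T0 CAS(5→6) writes; counter now 6
#12 T1 CAS(5→6) fails; counter now 6
#13 T1 reads 6
#14 T1 CAS(6→7) writes; counter now 7
Flip is step 6.

step = 6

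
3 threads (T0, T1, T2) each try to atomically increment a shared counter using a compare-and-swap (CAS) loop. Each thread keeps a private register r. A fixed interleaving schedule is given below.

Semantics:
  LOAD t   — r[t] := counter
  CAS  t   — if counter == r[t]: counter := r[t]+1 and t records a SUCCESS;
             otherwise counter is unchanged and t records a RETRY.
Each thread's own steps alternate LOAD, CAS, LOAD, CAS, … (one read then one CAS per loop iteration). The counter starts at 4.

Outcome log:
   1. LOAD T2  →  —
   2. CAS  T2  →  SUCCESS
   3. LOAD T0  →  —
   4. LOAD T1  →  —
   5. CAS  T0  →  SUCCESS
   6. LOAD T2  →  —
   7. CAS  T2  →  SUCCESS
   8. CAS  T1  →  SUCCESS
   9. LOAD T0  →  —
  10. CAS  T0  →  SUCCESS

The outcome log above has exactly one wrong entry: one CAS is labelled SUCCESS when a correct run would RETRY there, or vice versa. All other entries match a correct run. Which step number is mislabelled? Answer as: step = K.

step = 8

Reference trace:
T2 LOAD — after: cnt=4, r=4 — load
T2 CAS — after: cnt=5, r=4 — ok
T0 LOAD — after: cnt=5, r=5 — load
T1 LOAD — after: cnt=5, r=5 — load
T0 CAS — after: cnt=6, r=5 — ok
T2 LOAD — after: cnt=6, r=6 — load
T2 CAS — after: cnt=7, r=6 — ok
T1 CAS — after: cnt=7, r=5 — retry
T0 LOAD — after: cnt=7, r=7 — load
T0 CAS — after: cnt=8, r=7 — ok
Mismatch at 8.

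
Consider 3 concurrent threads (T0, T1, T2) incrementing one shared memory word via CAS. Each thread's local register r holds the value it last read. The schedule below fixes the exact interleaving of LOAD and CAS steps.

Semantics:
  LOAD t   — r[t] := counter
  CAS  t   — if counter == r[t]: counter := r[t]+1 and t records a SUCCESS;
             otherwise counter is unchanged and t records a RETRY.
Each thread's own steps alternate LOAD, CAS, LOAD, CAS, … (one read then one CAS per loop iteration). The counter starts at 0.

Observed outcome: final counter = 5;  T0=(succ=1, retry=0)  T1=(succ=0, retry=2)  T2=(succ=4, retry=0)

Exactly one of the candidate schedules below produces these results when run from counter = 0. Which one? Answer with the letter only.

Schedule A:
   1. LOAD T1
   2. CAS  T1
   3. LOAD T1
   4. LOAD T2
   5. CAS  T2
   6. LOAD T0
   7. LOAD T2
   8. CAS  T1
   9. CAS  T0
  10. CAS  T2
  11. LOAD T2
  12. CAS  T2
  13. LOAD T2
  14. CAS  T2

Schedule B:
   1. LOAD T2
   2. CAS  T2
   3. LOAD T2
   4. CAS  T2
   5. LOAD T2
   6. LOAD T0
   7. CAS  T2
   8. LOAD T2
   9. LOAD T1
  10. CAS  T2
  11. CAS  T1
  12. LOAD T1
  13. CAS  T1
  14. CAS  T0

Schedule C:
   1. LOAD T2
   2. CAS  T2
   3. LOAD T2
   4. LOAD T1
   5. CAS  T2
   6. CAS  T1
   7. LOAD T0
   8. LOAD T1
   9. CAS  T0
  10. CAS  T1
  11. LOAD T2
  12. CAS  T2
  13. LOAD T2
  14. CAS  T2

C

Tracing schedule C:
   1) LOAD T2:  M=0  r_T2=0
   2) CAS  T2:  M=1  r_T2=0 ✓
   3) LOAD T2:  M=1  r_T2=1
   4) LOAD T1:  M=1  r_T1=1
   5) CAS  T2:  M=2  r_T2=1 ✓
   6) CAS  T1:  M=2  r_T1=1 ✗
   7) LOAD T0:  M=2  r_T0=2
   8) LOAD T1:  M=2  r_T1=2
   9) CAS  T0:  M=3  r_T0=2 ✓
  10) CAS  T1:  M=3  r_T1=2 ✗
  11) LOAD T2:  M=3  r_T2=3
  12) CAS  T2:  M=4  r_T2=3 ✓
  13) LOAD T2:  M=4  r_T2=4
  14) CAS  T2:  M=5  r_T2=4 ✓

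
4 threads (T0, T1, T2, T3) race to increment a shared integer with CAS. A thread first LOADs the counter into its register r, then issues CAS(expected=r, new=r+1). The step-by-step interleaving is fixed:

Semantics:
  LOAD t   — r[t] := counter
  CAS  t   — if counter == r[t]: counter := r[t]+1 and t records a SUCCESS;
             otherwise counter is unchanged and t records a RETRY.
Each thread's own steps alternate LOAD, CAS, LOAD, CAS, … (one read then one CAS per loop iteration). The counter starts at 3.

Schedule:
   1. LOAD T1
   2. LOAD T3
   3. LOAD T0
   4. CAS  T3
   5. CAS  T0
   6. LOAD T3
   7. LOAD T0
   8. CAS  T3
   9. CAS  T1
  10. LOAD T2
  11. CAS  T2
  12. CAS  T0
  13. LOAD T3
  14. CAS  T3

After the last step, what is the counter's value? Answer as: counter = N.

step 1: T1 LOAD ⇒ load; ctr=3 reg=3
step 2: T3 LOAD ⇒ load; ctr=3 reg=3
step 3: T0 LOAD ⇒ load; ctr=3 reg=3
step 4: T3 CAS ⇒ ok; ctr=4 reg=3
step 5: T0 CAS ⇒ retry; ctr=4 reg=3
step 6: T3 LOAD ⇒ load; ctr=4 reg=4
step 7: T0 LOAD ⇒ load; ctr=4 reg=4
step 8: T3 CAS ⇒ ok; ctr=5 reg=4
step 9: T1 CAS ⇒ retry; ctr=5 reg=3
step 10: T2 LOAD ⇒ load; ctr=5 reg=5
step 11: T2 CAS ⇒ ok; ctr=6 reg=5
step 12: T0 CAS ⇒ retry; ctr=6 reg=4
step 13: T3 LOAD ⇒ load; ctr=6 reg=6
step 14: T3 CAS ⇒ ok; ctr=7 reg=6

counter = 7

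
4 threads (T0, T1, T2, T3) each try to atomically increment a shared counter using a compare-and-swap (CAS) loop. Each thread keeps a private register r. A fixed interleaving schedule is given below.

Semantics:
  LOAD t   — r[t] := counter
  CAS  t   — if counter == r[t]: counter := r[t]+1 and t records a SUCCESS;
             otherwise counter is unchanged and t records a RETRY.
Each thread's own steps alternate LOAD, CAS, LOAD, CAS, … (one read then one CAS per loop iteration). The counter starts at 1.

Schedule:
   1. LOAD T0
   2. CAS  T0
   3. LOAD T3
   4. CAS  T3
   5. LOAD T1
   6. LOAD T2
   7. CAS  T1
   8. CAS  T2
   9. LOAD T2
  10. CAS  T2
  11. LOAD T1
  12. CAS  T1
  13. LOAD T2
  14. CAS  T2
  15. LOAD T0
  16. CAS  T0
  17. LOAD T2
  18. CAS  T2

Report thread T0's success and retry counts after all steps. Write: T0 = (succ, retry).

T0 = (2, 0)

   1) LOAD T0:  M=1  r_T0=1
   2) CAS  T0:  M=2  r_T0=1 ✓
   3) LOAD T3:  M=2  r_T3=2
   4) CAS  T3:  M=3  r_T3=2 ✓
   5) LOAD T1:  M=3  r_T1=3
   6) LOAD T2:  M=3  r_T2=3
   7) CAS  T1:  M=4  r_T1=3 ✓
   8) CAS  T2:  M=4  r_T2=3 ✗
   9) LOAD T2:  M=4  r_T2=4
  10) CAS  T2:  M=5  r_T2=4 ✓
  11) LOAD T1:  M=5  r_T1=5
  12) CAS  T1:  M=6  r_T1=5 ✓
  13) LOAD T2:  M=6  r_T2=6
  14) CAS  T2:  M=7  r_T2=6 ✓
  15) LOAD T0:  M=7  r_T0=7
  16) CAS  T0:  M=8  r_T0=7 ✓
  17) LOAD T2:  M=8  r_T2=8
  18) CAS  T2:  M=9  r_T2=8 ✓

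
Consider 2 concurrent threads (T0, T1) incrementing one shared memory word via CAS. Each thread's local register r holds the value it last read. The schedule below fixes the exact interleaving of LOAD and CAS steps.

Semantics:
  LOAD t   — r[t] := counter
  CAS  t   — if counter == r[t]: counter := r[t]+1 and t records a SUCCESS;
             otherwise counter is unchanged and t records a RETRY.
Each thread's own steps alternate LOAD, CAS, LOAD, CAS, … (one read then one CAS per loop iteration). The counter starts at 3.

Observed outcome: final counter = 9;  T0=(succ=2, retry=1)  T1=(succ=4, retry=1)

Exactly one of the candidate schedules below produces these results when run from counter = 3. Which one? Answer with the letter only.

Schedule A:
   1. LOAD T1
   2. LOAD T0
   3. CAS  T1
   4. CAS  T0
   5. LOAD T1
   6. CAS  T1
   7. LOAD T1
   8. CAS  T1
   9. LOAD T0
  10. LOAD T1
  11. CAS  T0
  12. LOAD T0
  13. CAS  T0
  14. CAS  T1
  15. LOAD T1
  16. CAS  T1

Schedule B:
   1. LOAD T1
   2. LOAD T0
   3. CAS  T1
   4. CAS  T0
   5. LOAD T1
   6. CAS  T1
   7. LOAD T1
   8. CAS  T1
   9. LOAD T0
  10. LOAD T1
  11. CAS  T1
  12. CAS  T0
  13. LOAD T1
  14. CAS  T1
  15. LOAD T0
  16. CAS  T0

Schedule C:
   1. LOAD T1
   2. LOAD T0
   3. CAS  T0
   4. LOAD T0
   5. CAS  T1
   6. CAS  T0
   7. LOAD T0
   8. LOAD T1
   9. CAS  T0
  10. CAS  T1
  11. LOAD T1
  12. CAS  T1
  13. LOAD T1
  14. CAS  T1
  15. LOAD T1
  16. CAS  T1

Simulating candidate A:
1. LOAD T1 → mem=3 r[T1]=3 [LOAD]
2. LOAD T0 → mem=3 r[T0]=3 [LOAD]
3. CAS T1 → mem=4 r[T1]=3 [OK]
4. CAS T0 → mem=4 r[T0]=3 [RETRY]
5. LOAD T1 → mem=4 r[T1]=4 [LOAD]
6. CAS T1 → mem=5 r[T1]=4 [OK]
7. LOAD T1 → mem=5 r[T1]=5 [LOAD]
8. CAS T1 → mem=6 r[T1]=5 [OK]
9. LOAD T0 → mem=6 r[T0]=6 [LOAD]
10. LOAD T1 → mem=6 r[T1]=6 [LOAD]
11. CAS T0 → mem=7 r[T0]=6 [OK]
12. LOAD T0 → mem=7 r[T0]=7 [LOAD]
13. CAS T0 → mem=8 r[T0]=7 [OK]
14. CAS T1 → mem=8 r[T1]=6 [RETRY]
15. LOAD T1 → mem=8 r[T1]=8 [LOAD]
16. CAS T1 → mem=9 r[T1]=8 [OK]

A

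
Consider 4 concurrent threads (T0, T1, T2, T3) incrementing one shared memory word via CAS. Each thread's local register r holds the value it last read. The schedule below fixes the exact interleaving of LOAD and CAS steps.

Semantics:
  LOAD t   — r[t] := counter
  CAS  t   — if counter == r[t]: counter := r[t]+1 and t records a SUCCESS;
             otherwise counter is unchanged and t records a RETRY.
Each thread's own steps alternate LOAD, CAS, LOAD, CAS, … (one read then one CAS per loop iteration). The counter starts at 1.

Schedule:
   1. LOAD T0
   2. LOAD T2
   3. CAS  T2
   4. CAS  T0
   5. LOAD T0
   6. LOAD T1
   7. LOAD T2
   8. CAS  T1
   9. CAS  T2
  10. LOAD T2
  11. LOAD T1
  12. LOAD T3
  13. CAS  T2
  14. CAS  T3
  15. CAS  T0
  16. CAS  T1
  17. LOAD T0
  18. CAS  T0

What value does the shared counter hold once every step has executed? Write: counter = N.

counter = 5

[1] T0.load  rd  (counter 1, T0.r 1)
[2] T2.load  rd  (counter 1, T2.r 1)
[3] T2.cas  hit  (counter 2, T2.r 1)
[4] T0.cas  miss  (counter 2, T0.r 1)
[5] T0.load  rd  (counter 2, T0.r 2)
[6] T1.load  rd  (counter 2, T1.r 2)
[7] T2.load  rd  (counter 2, T2.r 2)
[8] T1.cas  hit  (counter 3, T1.r 2)
[9] T2.cas  miss  (counter 3, T2.r 2)
[10] T2.load  rd  (counter 3, T2.r 3)
[11] T1.load  rd  (counter 3, T1.r 3)
[12] T3.load  rd  (counter 3, T3.r 3)
[13] T2.cas  hit  (counter 4, T2.r 3)
[14] T3.cas  miss  (counter 4, T3.r 3)
[15] T0.cas  miss  (counter 4, T0.r 2)
[16] T1.cas  miss  (counter 4, T1.r 3)
[17] T0.load  rd  (counter 4, T0.r 4)
[18] T0.cas  hit  (counter 5, T0.r 4)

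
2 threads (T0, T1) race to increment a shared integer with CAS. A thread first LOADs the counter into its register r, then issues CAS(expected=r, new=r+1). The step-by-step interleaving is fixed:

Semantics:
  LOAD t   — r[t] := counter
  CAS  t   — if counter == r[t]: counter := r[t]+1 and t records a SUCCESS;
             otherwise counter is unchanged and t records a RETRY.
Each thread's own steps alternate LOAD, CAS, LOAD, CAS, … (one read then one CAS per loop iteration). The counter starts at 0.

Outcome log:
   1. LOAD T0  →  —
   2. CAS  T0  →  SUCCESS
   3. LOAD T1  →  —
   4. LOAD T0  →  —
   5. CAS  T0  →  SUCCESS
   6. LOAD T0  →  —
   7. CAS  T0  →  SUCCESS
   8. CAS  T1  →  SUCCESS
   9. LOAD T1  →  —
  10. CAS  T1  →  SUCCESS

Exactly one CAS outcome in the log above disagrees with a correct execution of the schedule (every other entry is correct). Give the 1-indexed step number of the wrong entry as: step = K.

Correct run:
#1 T0 reads 0
#2 T0 CAS(0→1) writes; counter now 1
#3 T1 reads 1
#4 T0 reads 1
#5 T0 CAS(1→2) writes; counter now 2
#6 T0 reads 2
#7 T0 CAS(2→3) writes; counter now 3
#8 T1 CAS(1→2) fails; counter now 3
#9 T1 reads 3
#10 T1 CAS(3→4) writes; counter now 4
Mismatch at 8.

step = 8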